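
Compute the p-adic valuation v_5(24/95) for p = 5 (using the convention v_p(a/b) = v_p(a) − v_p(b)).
v_5(24/95) = -1

Factor powers of 5 from the numerator and denominator of the reduced fraction: 24 = 5^0 · 24 and 95 = 5^1 · 19. Apply v_p(a/b) = v_p(a) − v_p(b): v_5(24/95) = 0 − 1 = -1.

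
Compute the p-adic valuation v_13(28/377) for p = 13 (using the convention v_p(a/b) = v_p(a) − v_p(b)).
v_13(28/377) = -1

Factor powers of 13 from the numerator and denominator of the reduced fraction: 28 = 13^0 · 28 and 377 = 13^1 · 29. Apply v_p(a/b) = v_p(a) − v_p(b): v_13(28/377) = 0 − 1 = -1.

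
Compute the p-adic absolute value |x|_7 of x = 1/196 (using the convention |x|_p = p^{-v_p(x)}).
|1/196|_7 = 49

Step 1 — compute v_7(x) by factoring powers of 7 out of the numerator and denominator: v_7(1/196) = -2. Step 2 — apply |x|_p = p^{-v_p(x)} = 7^{2} = 49.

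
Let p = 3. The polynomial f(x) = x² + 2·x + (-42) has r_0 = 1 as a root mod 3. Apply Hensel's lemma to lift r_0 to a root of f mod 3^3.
r_2 = 22 (mod 27)

Hensel: r_{i+1} = r_i − f(r_i)·(f′(r_i))^{-1} mod 3^{i+2}, f′(x) = 2x + 2. Iterate:
  r_0 = 1 (mod 3)
  r_1 = 4 (mod 9)
  r_2 = 22 (mod 27)
Final: r = 22 satisfies f(r) ≡ 0 mod 3^3.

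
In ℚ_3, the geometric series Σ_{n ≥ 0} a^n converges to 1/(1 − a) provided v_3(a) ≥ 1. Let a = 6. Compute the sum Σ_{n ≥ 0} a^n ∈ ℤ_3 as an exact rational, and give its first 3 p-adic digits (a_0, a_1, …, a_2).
Σ a^n = 1/(1 − a) = -1/5;  first 3 digits = (1, 2, 1)

v_3(a) = 1 ≥ 1, so the series converges in ℤ_3 to 1/(1 − a) = 1/(1 − 6) = -1/5. Expand this rational in ℤ_3: compute digits iteratively via d_i = x_i mod 3, x_{i+1} = (x_i − d_i)/3. The first 3 digits are (1, 2, 1).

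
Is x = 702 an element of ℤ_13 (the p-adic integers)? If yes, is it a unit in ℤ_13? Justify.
x ∈ ℤ_13 but not a unit; v_13(x) = 1 > 0

ℤ_13 = {x ∈ ℚ_13 : v_13(x) ≥ 0} and ℤ_13^× = {x ∈ ℤ_13 : v_13(x) = 0}. Here v_13(702) = v_13(num) − v_13(den) = 1; compare against these criteria.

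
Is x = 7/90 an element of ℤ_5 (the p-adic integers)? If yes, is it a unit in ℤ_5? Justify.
x ∉ ℤ_5 (v_5(x) = -1 < 0)

ℤ_5 = {x ∈ ℚ_5 : v_5(x) ≥ 0} and ℤ_5^× = {x ∈ ℤ_5 : v_5(x) = 0}. Here v_5(7/90) = v_5(num) − v_5(den) = -1; compare against these criteria.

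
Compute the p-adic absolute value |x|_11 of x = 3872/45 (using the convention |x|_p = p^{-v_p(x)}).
|3872/45|_11 = 1/121

Step 1 — compute v_11(x) by factoring powers of 11 out of the numerator and denominator: v_11(3872/45) = 2. Step 2 — apply |x|_p = p^{-v_p(x)} = 11^{-2} = 1/121.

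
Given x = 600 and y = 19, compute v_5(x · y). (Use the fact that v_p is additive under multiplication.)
v_5(11400) = 2

v_p(x) = 2 (factor: 600 = 5^2 · 24); v_p(y) = 0 (factor: 19 = 5^0 · 19). Additivity: v_p(xy) = v_p(x) + v_p(y) = 2 + 0 = 2. (Direct check: xy = 11400 = 5^2 · (456).)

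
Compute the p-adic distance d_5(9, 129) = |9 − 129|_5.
d_5(9, 129) = 1/5

Step 1 — x − y = 9 − 129 = -120. Step 2 — v_5(-120) = 1 (factor: -120 = −(5^1 · 24); the sign does not affect v_p). Step 3 — |x − y|_5 = 5^{-1} = 1/5.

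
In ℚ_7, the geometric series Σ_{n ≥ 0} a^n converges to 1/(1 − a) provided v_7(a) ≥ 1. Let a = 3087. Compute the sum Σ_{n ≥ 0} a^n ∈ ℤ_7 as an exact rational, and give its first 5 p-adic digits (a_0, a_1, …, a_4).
Σ a^n = 1/(1 − a) = -1/3086;  first 5 digits = (1, 0, 0, 2, 1)

v_7(a) = 3 ≥ 1, so the series converges in ℤ_7 to 1/(1 − a) = 1/(1 − 3087) = -1/3086. Expand this rational in ℤ_7: compute digits iteratively via d_i = x_i mod 7, x_{i+1} = (x_i − d_i)/7. The first 5 digits are (1, 0, 0, 2, 1).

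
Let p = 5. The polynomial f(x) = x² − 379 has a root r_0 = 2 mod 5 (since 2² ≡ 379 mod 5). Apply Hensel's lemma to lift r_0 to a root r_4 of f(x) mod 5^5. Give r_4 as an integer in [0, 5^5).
r_4 = 877 (mod 3125)

Hensel's recurrence: r_{i+1} = r_i − f(r_i)·(f′(r_i))^{-1} mod 5^{i+2}, with f′(x) = 2x. Iterate:
  r_0 = 2 (mod 5)
  r_1 = 2 (mod 25)
  r_2 = 2 (mod 125)
  r_3 = 252 (mod 625)
  r_4 = 877 (mod 3125)
Final: r_4 = 877, and one checks f(r_4) ≡ 0 mod 5^5.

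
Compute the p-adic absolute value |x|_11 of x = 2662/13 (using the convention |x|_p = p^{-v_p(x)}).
|2662/13|_11 = 1/1331

Step 1 — compute v_11(x) by factoring powers of 11 out of the numerator and denominator: v_11(2662/13) = 3. Step 2 — apply |x|_p = p^{-v_p(x)} = 11^{-3} = 1/1331.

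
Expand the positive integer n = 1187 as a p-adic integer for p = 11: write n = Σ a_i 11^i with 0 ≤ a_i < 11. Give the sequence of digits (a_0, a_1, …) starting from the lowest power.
(a_0, a_1, …) = (10, 8, 9)

Repeated division by 11 gives the digits low-to-high: 1187 = 10 + 8·11^1 + 9·11^2. Digit sequence: (10, 8, 9).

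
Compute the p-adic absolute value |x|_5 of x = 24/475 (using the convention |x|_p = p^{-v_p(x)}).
|24/475|_5 = 25

Step 1 — compute v_5(x) by factoring powers of 5 out of the numerator and denominator: v_5(24/475) = -2. Step 2 — apply |x|_p = p^{-v_p(x)} = 5^{2} = 25.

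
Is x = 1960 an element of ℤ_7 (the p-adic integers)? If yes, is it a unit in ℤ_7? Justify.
x ∈ ℤ_7 but not a unit; v_7(x) = 2 > 0

ℤ_7 = {x ∈ ℚ_7 : v_7(x) ≥ 0} and ℤ_7^× = {x ∈ ℤ_7 : v_7(x) = 0}. Here v_7(1960) = v_7(num) − v_7(den) = 2; compare against these criteria.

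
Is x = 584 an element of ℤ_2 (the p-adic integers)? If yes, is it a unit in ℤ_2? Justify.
x ∈ ℤ_2 but not a unit; v_2(x) = 3 > 0

ℤ_2 = {x ∈ ℚ_2 : v_2(x) ≥ 0} and ℤ_2^× = {x ∈ ℤ_2 : v_2(x) = 0}. Here v_2(584) = v_2(num) − v_2(den) = 3; compare against these criteria.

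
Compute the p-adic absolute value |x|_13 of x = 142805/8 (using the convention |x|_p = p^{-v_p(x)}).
|142805/8|_13 = 1/28561

Step 1 — compute v_13(x) by factoring powers of 13 out of the numerator and denominator: v_13(142805/8) = 4. Step 2 — apply |x|_p = p^{-v_p(x)} = 13^{-4} = 1/28561.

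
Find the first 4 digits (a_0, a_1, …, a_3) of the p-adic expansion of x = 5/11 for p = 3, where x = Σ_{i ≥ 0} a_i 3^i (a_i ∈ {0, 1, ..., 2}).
(a_0, …, a_3) = (1, 2, 2, 1)

v_3(5/11) = 0 (numerator and denominator both coprime to 3), so x ∈ ℤ_3^×. Compute digits iteratively via a_i = x_i mod 3, x_{i+1} = (x_i − a_i)/3, with x_0 = x:
  x_0 = 5/11;  a_0 = 1;  x_1 = (x_0 − 1)/3 = -2/11
  x_1 = -2/11;  a_1 = 2;  x_2 = (x_1 − 2)/3 = -8/11
  x_2 = -8/11;  a_2 = 2;  x_3 = (x_2 − 2)/3 = -10/11
  x_3 = -10/11;  a_3 = 1;  x_4 = (x_3 − 1)/3 = -7/11
Digits: (1, 2, 2, 1).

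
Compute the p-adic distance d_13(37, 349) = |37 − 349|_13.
d_13(37, 349) = 1/13

Step 1 — x − y = 37 − 349 = -312. Step 2 — v_13(-312) = 1 (factor: -312 = −(13^1 · 24); the sign does not affect v_p). Step 3 — |x − y|_13 = 13^{-1} = 1/13.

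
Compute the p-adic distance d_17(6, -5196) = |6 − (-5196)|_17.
d_17(6, -5196) = 1/289

Step 1 — x − y = 6 − (-5196) = 5202. Step 2 — v_17(5202) = 2 (factor: 5202 = (17^2 · 18); the sign does not affect v_p). Step 3 — |x − y|_17 = 17^{-2} = 1/289.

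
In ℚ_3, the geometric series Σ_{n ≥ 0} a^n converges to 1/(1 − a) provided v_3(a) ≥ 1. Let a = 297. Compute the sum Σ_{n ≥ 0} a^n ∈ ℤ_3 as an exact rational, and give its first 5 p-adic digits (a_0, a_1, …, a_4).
Σ a^n = 1/(1 − a) = -1/296;  first 5 digits = (1, 0, 0, 2, 0)

v_3(a) = 3 ≥ 1, so the series converges in ℤ_3 to 1/(1 − a) = 1/(1 − 297) = -1/296. Expand this rational in ℤ_3: compute digits iteratively via d_i = x_i mod 3, x_{i+1} = (x_i − d_i)/3. The first 5 digits are (1, 0, 0, 2, 0).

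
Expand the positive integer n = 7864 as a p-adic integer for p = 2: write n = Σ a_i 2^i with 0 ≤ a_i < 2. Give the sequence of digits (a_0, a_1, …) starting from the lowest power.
(a_0, a_1, …) = (0, 0, 0, 1, 1, 1, 0, 1, 0, 1, 1, 1, 1)

Repeated division by 2 gives the digits low-to-high: 7864 = 1·2^3 + 1·2^4 + 1·2^5 + 1·2^7 + 1·2^9 + 1·2^10 + 1·2^11 + 1·2^12. Digit sequence: (0, 0, 0, 1, 1, 1, 0, 1, 0, 1, 1, 1, 1).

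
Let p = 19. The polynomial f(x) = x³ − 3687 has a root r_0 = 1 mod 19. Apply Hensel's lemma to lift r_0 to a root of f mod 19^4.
r_3 = 117953 (mod 130321)

Hensel: r_{i+1} = r_i − f(r_i)/f′(r_i) mod 19^{i+2}, where f′(x) = 3x². Iterate:
  r_0 = 1 (mod 19)
  r_1 = 267 (mod 361)
  r_2 = 1350 (mod 6859)
  r_3 = 117953 (mod 130321)
Final: r = 117953 with f(r) ≡ 0 mod 19^4.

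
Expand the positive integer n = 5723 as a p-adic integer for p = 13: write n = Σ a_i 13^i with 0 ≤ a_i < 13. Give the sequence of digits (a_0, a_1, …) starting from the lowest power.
(a_0, a_1, …) = (3, 11, 7, 2)

Repeated division by 13 gives the digits low-to-high: 5723 = 3 + 11·13^1 + 7·13^2 + 2·13^3. Digit sequence: (3, 11, 7, 2).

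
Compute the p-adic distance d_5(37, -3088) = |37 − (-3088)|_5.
d_5(37, -3088) = 1/3125

Step 1 — x − y = 37 − (-3088) = 3125. Step 2 — v_5(3125) = 5 (factor: 3125 = (5^5 · 1); the sign does not affect v_p). Step 3 — |x − y|_5 = 5^{-5} = 1/3125.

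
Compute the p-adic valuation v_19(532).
v_19(532) = 1

v_19(n) is the largest exponent k such that 19^k divides n. Factor out: 532 = 19^1 · 28. (Sign doesn't affect v_p.) So v_19(532) = 1.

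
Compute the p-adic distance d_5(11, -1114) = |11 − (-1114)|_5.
d_5(11, -1114) = 1/125

Step 1 — x − y = 11 − (-1114) = 1125. Step 2 — v_5(1125) = 3 (factor: 1125 = (5^3 · 9); the sign does not affect v_p). Step 3 — |x − y|_5 = 5^{-3} = 1/125.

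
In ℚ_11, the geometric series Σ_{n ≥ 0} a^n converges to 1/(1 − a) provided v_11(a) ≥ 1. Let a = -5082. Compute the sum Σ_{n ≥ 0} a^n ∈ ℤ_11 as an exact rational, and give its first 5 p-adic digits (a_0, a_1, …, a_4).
Σ a^n = 1/(1 − a) = 1/5083;  first 5 digits = (1, 0, 2, 7, 3)

v_11(a) = 2 ≥ 1, so the series converges in ℤ_11 to 1/(1 − a) = 1/(1 − (-5082)) = 1/5083. Expand this rational in ℤ_11: compute digits iteratively via d_i = x_i mod 11, x_{i+1} = (x_i − d_i)/11. The first 5 digits are (1, 0, 2, 7, 3).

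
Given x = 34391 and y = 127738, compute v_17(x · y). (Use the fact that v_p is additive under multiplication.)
v_17(4393037558) = 6

v_p(x) = 3 (factor: 34391 = 17^3 · 7); v_p(y) = 3 (factor: 127738 = 17^3 · 26). Additivity: v_p(xy) = v_p(x) + v_p(y) = 3 + 3 = 6. (Direct check: xy = 4393037558 = 17^6 · (182).)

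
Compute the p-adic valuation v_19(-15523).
v_19(-15523) = 2

v_19(n) is the largest exponent k such that 19^k divides n. Factor out: -15523 = -19^2 · 43. (Sign doesn't affect v_p.) So v_19(-15523) = 2.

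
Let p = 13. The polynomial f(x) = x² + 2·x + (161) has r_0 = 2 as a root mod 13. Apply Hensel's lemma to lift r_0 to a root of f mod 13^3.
r_2 = 340 (mod 2197)

Hensel: r_{i+1} = r_i − f(r_i)·(f′(r_i))^{-1} mod 13^{i+2}, f′(x) = 2x + 2. Iterate:
  r_0 = 2 (mod 13)
  r_1 = 2 (mod 169)
  r_2 = 340 (mod 2197)
Final: r = 340 satisfies f(r) ≡ 0 mod 13^3.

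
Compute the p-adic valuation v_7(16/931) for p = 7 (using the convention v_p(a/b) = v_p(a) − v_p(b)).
v_7(16/931) = -2

Factor powers of 7 from the numerator and denominator of the reduced fraction: 16 = 7^0 · 16 and 931 = 7^2 · 19. Apply v_p(a/b) = v_p(a) − v_p(b): v_7(16/931) = 0 − 2 = -2.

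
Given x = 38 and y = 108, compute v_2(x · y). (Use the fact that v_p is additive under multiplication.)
v_2(4104) = 3

v_p(x) = 1 (factor: 38 = 2^1 · 19); v_p(y) = 2 (factor: 108 = 2^2 · 27). Additivity: v_p(xy) = v_p(x) + v_p(y) = 1 + 2 = 3. (Direct check: xy = 4104 = 2^3 · (513).)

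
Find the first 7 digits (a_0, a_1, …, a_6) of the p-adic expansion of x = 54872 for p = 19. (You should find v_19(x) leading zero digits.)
(a_0, …, a_6) = (0, 0, 0, 8, 0, 0, 0)

v_19(54872) = 3, so a_0 = ... = a_2 = 0. Factor out: x = 19^3 · u with u = 8 a unit in ℤ_19. Expand u iteratively via a_{v+i} = u_i mod 19, u_{i+1} = (u_i − a_{v+i})/19:
  u_0 = 8;  a_3 = 8;  u_1 = (u_0 − 8)/19 = 0
  u_1 = 0;  a_4 = 0;  u_2 = (u_1 − 0)/19 = 0
  u_2 = 0;  a_5 = 0;  u_3 = (u_2 − 0)/19 = 0
  u_3 = 0;  a_6 = 0;  u_4 = (u_3 − 0)/19 = 0
Digits: (0, 0, 0, 8, 0, 0, 0).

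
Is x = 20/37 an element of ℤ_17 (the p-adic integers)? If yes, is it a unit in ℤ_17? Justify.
x ∈ ℤ_17^× (unit); v_17(x) = 0

ℤ_17 = {x ∈ ℚ_17 : v_17(x) ≥ 0} and ℤ_17^× = {x ∈ ℤ_17 : v_17(x) = 0}. Here v_17(20/37) = v_17(num) − v_17(den) = 0; compare against these criteria.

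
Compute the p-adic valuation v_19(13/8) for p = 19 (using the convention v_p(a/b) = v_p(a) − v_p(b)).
v_19(13/8) = 0

Factor powers of 19 from the numerator and denominator of the reduced fraction: 13 = 19^0 · 13 and 8 = 19^0 · 8. Apply v_p(a/b) = v_p(a) − v_p(b): v_19(13/8) = 0 − 0 = 0.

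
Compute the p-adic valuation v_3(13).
v_3(13) = 0

v_3(n) is the largest exponent k such that 3^k divides n. Factor out: 13 = 3^0 · 13. (Sign doesn't affect v_p.) So v_3(13) = 0.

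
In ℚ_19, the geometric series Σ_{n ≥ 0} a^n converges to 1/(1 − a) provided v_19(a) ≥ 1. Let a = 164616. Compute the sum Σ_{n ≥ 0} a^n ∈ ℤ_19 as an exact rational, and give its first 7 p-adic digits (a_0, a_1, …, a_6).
Σ a^n = 1/(1 − a) = -1/164615;  first 7 digits = (1, 0, 0, 5, 1, 0, 6)

v_19(a) = 3 ≥ 1, so the series converges in ℤ_19 to 1/(1 − a) = 1/(1 − 164616) = -1/164615. Expand this rational in ℤ_19: compute digits iteratively via d_i = x_i mod 19, x_{i+1} = (x_i − d_i)/19. The first 7 digits are (1, 0, 0, 5, 1, 0, 6).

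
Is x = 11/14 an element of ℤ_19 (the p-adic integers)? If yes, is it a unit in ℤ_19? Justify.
x ∈ ℤ_19^× (unit); v_19(x) = 0

ℤ_19 = {x ∈ ℚ_19 : v_19(x) ≥ 0} and ℤ_19^× = {x ∈ ℤ_19 : v_19(x) = 0}. Here v_19(11/14) = v_19(num) − v_19(den) = 0; compare against these criteria.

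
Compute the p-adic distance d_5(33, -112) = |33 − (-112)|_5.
d_5(33, -112) = 1/5

Step 1 — x − y = 33 − (-112) = 145. Step 2 — v_5(145) = 1 (factor: 145 = (5^1 · 29); the sign does not affect v_p). Step 3 — |x − y|_5 = 5^{-1} = 1/5.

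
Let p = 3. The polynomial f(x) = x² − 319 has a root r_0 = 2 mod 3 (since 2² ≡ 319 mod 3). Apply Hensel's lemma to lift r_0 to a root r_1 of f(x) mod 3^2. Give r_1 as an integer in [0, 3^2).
r_1 = 2 (mod 9)

Hensel's recurrence: r_{i+1} = r_i − f(r_i)·(f′(r_i))^{-1} mod 3^{i+2}, with f′(x) = 2x. Iterate:
  r_0 = 2 (mod 3)
  r_1 = 2 (mod 9)
Final: r_1 = 2, and one checks f(r_1) ≡ 0 mod 3^2.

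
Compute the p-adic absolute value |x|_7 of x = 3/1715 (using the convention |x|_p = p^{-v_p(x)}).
|3/1715|_7 = 343

Step 1 — compute v_7(x) by factoring powers of 7 out of the numerator and denominator: v_7(3/1715) = -3. Step 2 — apply |x|_p = p^{-v_p(x)} = 7^{3} = 343.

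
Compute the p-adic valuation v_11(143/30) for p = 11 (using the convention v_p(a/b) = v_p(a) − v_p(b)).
v_11(143/30) = 1

Factor powers of 11 from the numerator and denominator of the reduced fraction: 143 = 11^1 · 13 and 30 = 11^0 · 30. Apply v_p(a/b) = v_p(a) − v_p(b): v_11(143/30) = 1 − 0 = 1.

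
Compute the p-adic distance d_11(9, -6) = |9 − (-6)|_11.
d_11(9, -6) = 1

Step 1 — x − y = 9 − (-6) = 15. Step 2 — v_11(15) = 0 (factor: 15 = (11^0 · 15); the sign does not affect v_p). Step 3 — |x − y|_11 = 11^{0} = 1.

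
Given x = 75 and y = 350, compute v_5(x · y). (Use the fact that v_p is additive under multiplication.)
v_5(26250) = 4

v_p(x) = 2 (factor: 75 = 5^2 · 3); v_p(y) = 2 (factor: 350 = 5^2 · 14). Additivity: v_p(xy) = v_p(x) + v_p(y) = 2 + 2 = 4. (Direct check: xy = 26250 = 5^4 · (42).)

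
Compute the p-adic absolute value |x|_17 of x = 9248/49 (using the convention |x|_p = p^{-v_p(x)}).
|9248/49|_17 = 1/289

Step 1 — compute v_17(x) by factoring powers of 17 out of the numerator and denominator: v_17(9248/49) = 2. Step 2 — apply |x|_p = p^{-v_p(x)} = 17^{-2} = 1/289.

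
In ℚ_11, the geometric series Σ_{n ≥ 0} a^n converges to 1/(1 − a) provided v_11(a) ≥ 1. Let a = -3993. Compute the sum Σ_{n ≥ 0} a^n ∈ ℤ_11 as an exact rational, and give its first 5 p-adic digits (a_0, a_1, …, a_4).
Σ a^n = 1/(1 − a) = 1/3994;  first 5 digits = (1, 0, 0, 8, 10)

v_11(a) = 3 ≥ 1, so the series converges in ℤ_11 to 1/(1 − a) = 1/(1 − (-3993)) = 1/3994. Expand this rational in ℤ_11: compute digits iteratively via d_i = x_i mod 11, x_{i+1} = (x_i − d_i)/11. The first 5 digits are (1, 0, 0, 8, 10).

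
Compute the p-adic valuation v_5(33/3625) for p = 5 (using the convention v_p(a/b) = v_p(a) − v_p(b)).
v_5(33/3625) = -3

Factor powers of 5 from the numerator and denominator of the reduced fraction: 33 = 5^0 · 33 and 3625 = 5^3 · 29. Apply v_p(a/b) = v_p(a) − v_p(b): v_5(33/3625) = 0 − 3 = -3.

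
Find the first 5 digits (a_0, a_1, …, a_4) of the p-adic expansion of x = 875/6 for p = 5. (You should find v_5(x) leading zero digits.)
(a_0, …, a_4) = (0, 0, 0, 2, 4)

v_5(875/6) = 3, so a_0 = ... = a_2 = 0. Factor out: x = 5^3 · u with u = 7/6 a unit in ℤ_5. Expand u iteratively via a_{v+i} = u_i mod 5, u_{i+1} = (u_i − a_{v+i})/5:
  u_0 = 7/6;  a_3 = 2;  u_1 = (u_0 − 2)/5 = -1/6
  u_1 = -1/6;  a_4 = 4;  u_2 = (u_1 − 4)/5 = -5/6
Digits: (0, 0, 0, 2, 4).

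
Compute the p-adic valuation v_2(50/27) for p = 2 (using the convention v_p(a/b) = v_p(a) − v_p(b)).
v_2(50/27) = 1

Factor powers of 2 from the numerator and denominator of the reduced fraction: 50 = 2^1 · 25 and 27 = 2^0 · 27. Apply v_p(a/b) = v_p(a) − v_p(b): v_2(50/27) = 1 − 0 = 1.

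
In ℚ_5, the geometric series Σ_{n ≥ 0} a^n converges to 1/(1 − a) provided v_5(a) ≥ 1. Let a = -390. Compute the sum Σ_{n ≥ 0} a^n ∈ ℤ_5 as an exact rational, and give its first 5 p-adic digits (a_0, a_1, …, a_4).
Σ a^n = 1/(1 − a) = 1/391;  first 5 digits = (1, 2, 3, 1, 3)

v_5(a) = 1 ≥ 1, so the series converges in ℤ_5 to 1/(1 − a) = 1/(1 − (-390)) = 1/391. Expand this rational in ℤ_5: compute digits iteratively via d_i = x_i mod 5, x_{i+1} = (x_i − d_i)/5. The first 5 digits are (1, 2, 3, 1, 3).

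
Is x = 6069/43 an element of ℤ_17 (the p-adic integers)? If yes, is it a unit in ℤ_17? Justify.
x ∈ ℤ_17 but not a unit; v_17(x) = 2 > 0

ℤ_17 = {x ∈ ℚ_17 : v_17(x) ≥ 0} and ℤ_17^× = {x ∈ ℤ_17 : v_17(x) = 0}. Here v_17(6069/43) = v_17(num) − v_17(den) = 2; compare against these criteria.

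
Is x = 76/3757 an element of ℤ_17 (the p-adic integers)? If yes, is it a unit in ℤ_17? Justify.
x ∉ ℤ_17 (v_17(x) = -2 < 0)

ℤ_17 = {x ∈ ℚ_17 : v_17(x) ≥ 0} and ℤ_17^× = {x ∈ ℤ_17 : v_17(x) = 0}. Here v_17(76/3757) = v_17(num) − v_17(den) = -2; compare against these criteria.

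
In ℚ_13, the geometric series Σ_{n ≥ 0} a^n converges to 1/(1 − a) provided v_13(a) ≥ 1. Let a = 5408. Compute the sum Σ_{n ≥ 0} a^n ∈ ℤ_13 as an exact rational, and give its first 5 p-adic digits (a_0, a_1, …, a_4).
Σ a^n = 1/(1 − a) = -1/5407;  first 5 digits = (1, 0, 6, 2, 10)

v_13(a) = 2 ≥ 1, so the series converges in ℤ_13 to 1/(1 − a) = 1/(1 − 5408) = -1/5407. Expand this rational in ℤ_13: compute digits iteratively via d_i = x_i mod 13, x_{i+1} = (x_i − d_i)/13. The first 5 digits are (1, 0, 6, 2, 10).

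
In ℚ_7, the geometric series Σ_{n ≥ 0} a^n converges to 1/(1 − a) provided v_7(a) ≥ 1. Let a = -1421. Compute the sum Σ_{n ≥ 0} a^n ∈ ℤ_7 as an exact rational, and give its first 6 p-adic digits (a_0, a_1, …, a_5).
Σ a^n = 1/(1 − a) = 1/1422;  first 6 digits = (1, 0, 6, 2, 0, 1)

v_7(a) = 2 ≥ 1, so the series converges in ℤ_7 to 1/(1 − a) = 1/(1 − (-1421)) = 1/1422. Expand this rational in ℤ_7: compute digits iteratively via d_i = x_i mod 7, x_{i+1} = (x_i − d_i)/7. The first 6 digits are (1, 0, 6, 2, 0, 1).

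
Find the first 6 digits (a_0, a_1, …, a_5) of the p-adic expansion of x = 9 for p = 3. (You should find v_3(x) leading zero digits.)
(a_0, …, a_5) = (0, 0, 1, 0, 0, 0)

v_3(9) = 2, so a_0 = ... = a_1 = 0. Factor out: x = 3^2 · u with u = 1 a unit in ℤ_3. Expand u iteratively via a_{v+i} = u_i mod 3, u_{i+1} = (u_i − a_{v+i})/3:
  u_0 = 1;  a_2 = 1;  u_1 = (u_0 − 1)/3 = 0
  u_1 = 0;  a_3 = 0;  u_2 = (u_1 − 0)/3 = 0
  u_2 = 0;  a_4 = 0;  u_3 = (u_2 − 0)/3 = 0
  u_3 = 0;  a_5 = 0;  u_4 = (u_3 − 0)/3 = 0
Digits: (0, 0, 1, 0, 0, 0).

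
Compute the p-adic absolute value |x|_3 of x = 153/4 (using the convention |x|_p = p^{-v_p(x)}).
|153/4|_3 = 1/9

Step 1 — compute v_3(x) by factoring powers of 3 out of the numerator and denominator: v_3(153/4) = 2. Step 2 — apply |x|_p = p^{-v_p(x)} = 3^{-2} = 1/9.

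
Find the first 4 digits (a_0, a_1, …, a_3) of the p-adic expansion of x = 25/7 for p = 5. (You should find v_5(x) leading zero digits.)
(a_0, …, a_3) = (0, 0, 3, 3)

v_5(25/7) = 2, so a_0 = ... = a_1 = 0. Factor out: x = 5^2 · u with u = 1/7 a unit in ℤ_5. Expand u iteratively via a_{v+i} = u_i mod 5, u_{i+1} = (u_i − a_{v+i})/5:
  u_0 = 1/7;  a_2 = 3;  u_1 = (u_0 − 3)/5 = -4/7
  u_1 = -4/7;  a_3 = 3;  u_2 = (u_1 − 3)/5 = -5/7
Digits: (0, 0, 3, 3).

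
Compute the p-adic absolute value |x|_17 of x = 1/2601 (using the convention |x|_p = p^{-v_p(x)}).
|1/2601|_17 = 289

Step 1 — compute v_17(x) by factoring powers of 17 out of the numerator and denominator: v_17(1/2601) = -2. Step 2 — apply |x|_p = p^{-v_p(x)} = 17^{2} = 289.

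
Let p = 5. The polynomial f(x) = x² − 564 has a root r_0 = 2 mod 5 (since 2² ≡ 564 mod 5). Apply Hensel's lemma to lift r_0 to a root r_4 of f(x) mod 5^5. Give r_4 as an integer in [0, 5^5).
r_4 = 742 (mod 3125)

Hensel's recurrence: r_{i+1} = r_i − f(r_i)·(f′(r_i))^{-1} mod 5^{i+2}, with f′(x) = 2x. Iterate:
  r_0 = 2 (mod 5)
  r_1 = 17 (mod 25)
  r_2 = 117 (mod 125)
  r_3 = 117 (mod 625)
  r_4 = 742 (mod 3125)
Final: r_4 = 742, and one checks f(r_4) ≡ 0 mod 5^5.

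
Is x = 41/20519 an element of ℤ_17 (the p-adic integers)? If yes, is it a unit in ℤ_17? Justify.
x ∉ ℤ_17 (v_17(x) = -2 < 0)

ℤ_17 = {x ∈ ℚ_17 : v_17(x) ≥ 0} and ℤ_17^× = {x ∈ ℤ_17 : v_17(x) = 0}. Here v_17(41/20519) = v_17(num) − v_17(den) = -2; compare against these criteria.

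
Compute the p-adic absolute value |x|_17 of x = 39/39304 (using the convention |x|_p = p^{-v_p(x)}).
|39/39304|_17 = 4913

Step 1 — compute v_17(x) by factoring powers of 17 out of the numerator and denominator: v_17(39/39304) = -3. Step 2 — apply |x|_p = p^{-v_p(x)} = 17^{3} = 4913.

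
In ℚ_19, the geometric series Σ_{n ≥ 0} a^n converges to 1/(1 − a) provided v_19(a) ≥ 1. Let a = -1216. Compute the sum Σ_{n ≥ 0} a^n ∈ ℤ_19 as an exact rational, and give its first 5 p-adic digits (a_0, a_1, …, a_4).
Σ a^n = 1/(1 − a) = 1/1217;  first 5 digits = (1, 12, 7, 5, 15)

v_19(a) = 1 ≥ 1, so the series converges in ℤ_19 to 1/(1 − a) = 1/(1 − (-1216)) = 1/1217. Expand this rational in ℤ_19: compute digits iteratively via d_i = x_i mod 19, x_{i+1} = (x_i − d_i)/19. The first 5 digits are (1, 12, 7, 5, 15).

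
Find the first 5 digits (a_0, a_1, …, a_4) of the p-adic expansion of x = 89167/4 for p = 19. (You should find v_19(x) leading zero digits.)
(a_0, …, a_4) = (0, 0, 0, 8, 14)

v_19(89167/4) = 3, so a_0 = ... = a_2 = 0. Factor out: x = 19^3 · u with u = 13/4 a unit in ℤ_19. Expand u iteratively via a_{v+i} = u_i mod 19, u_{i+1} = (u_i − a_{v+i})/19:
  u_0 = 13/4;  a_3 = 8;  u_1 = (u_0 − 8)/19 = -1/4
  u_1 = -1/4;  a_4 = 14;  u_2 = (u_1 − 14)/19 = -3/4
Digits: (0, 0, 0, 8, 14).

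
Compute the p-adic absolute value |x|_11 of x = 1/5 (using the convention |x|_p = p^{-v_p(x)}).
|1/5|_11 = 1

Step 1 — compute v_11(x) by factoring powers of 11 out of the numerator and denominator: v_11(1/5) = 0. Step 2 — apply |x|_p = p^{-v_p(x)} = 11^{0} = 1.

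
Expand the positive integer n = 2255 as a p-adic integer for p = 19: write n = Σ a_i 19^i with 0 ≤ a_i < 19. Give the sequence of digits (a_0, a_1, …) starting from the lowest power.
(a_0, a_1, …) = (13, 4, 6)

Repeated division by 19 gives the digits low-to-high: 2255 = 13 + 4·19^1 + 6·19^2. Digit sequence: (13, 4, 6).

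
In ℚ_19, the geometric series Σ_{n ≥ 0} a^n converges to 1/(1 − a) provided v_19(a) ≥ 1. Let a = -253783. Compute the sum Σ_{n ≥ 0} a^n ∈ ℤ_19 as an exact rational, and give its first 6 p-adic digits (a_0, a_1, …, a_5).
Σ a^n = 1/(1 − a) = 1/253784;  first 6 digits = (1, 0, 0, 1, 17, 18)

v_19(a) = 3 ≥ 1, so the series converges in ℤ_19 to 1/(1 − a) = 1/(1 − (-253783)) = 1/253784. Expand this rational in ℤ_19: compute digits iteratively via d_i = x_i mod 19, x_{i+1} = (x_i − d_i)/19. The first 6 digits are (1, 0, 0, 1, 17, 18).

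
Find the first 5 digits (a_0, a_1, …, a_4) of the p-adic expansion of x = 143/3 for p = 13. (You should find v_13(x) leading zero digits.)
(a_0, …, a_4) = (0, 8, 4, 4, 4)

v_13(143/3) = 1, so a_0 = ... = a_0 = 0. Factor out: x = 13^1 · u with u = 11/3 a unit in ℤ_13. Expand u iteratively via a_{v+i} = u_i mod 13, u_{i+1} = (u_i − a_{v+i})/13:
  u_0 = 11/3;  a_1 = 8;  u_1 = (u_0 − 8)/13 = -1/3
  u_1 = -1/3;  a_2 = 4;  u_2 = (u_1 − 4)/13 = -1/3
  u_2 = -1/3;  a_3 = 4;  u_3 = (u_2 − 4)/13 = -1/3
  u_3 = -1/3;  a_4 = 4;  u_4 = (u_3 − 4)/13 = -1/3
Digits: (0, 8, 4, 4, 4).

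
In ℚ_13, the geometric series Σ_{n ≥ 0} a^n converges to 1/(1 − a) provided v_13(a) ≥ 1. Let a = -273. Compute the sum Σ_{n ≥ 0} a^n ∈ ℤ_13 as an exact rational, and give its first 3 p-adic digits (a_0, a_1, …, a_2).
Σ a^n = 1/(1 − a) = 1/274;  first 3 digits = (1, 5, 10)

v_13(a) = 1 ≥ 1, so the series converges in ℤ_13 to 1/(1 − a) = 1/(1 − (-273)) = 1/274. Expand this rational in ℤ_13: compute digits iteratively via d_i = x_i mod 13, x_{i+1} = (x_i − d_i)/13. The first 3 digits are (1, 5, 10).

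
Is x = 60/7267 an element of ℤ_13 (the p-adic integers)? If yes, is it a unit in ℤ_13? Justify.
x ∉ ℤ_13 (v_13(x) = -2 < 0)

ℤ_13 = {x ∈ ℚ_13 : v_13(x) ≥ 0} and ℤ_13^× = {x ∈ ℤ_13 : v_13(x) = 0}. Here v_13(60/7267) = v_13(num) − v_13(den) = -2; compare against these criteria.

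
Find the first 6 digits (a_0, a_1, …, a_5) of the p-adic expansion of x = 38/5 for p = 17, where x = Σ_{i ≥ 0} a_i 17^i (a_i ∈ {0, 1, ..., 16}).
(a_0, …, a_5) = (11, 10, 13, 6, 3, 10)

v_17(38/5) = 0 (numerator and denominator both coprime to 17), so x ∈ ℤ_17^×. Compute digits iteratively via a_i = x_i mod 17, x_{i+1} = (x_i − a_i)/17, with x_0 = x:
  x_0 = 38/5;  a_0 = 11;  x_1 = (x_0 − 11)/17 = -1/5
  x_1 = -1/5;  a_1 = 10;  x_2 = (x_1 − 10)/17 = -3/5
  x_2 = -3/5;  a_2 = 13;  x_3 = (x_2 − 13)/17 = -4/5
  x_3 = -4/5;  a_3 = 6;  x_4 = (x_3 − 6)/17 = -2/5
  x_4 = -2/5;  a_4 = 3;  x_5 = (x_4 − 3)/17 = -1/5
  x_5 = -1/5;  a_5 = 10;  x_6 = (x_5 − 10)/17 = -3/5
Digits: (11, 10, 13, 6, 3, 10).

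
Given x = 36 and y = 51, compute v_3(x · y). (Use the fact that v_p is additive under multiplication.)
v_3(1836) = 3

v_p(x) = 2 (factor: 36 = 3^2 · 4); v_p(y) = 1 (factor: 51 = 3^1 · 17). Additivity: v_p(xy) = v_p(x) + v_p(y) = 2 + 1 = 3. (Direct check: xy = 1836 = 3^3 · (68).)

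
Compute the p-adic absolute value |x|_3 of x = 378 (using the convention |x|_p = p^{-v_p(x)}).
|378|_3 = 1/27

Step 1 — compute v_3(x) by factoring powers of 3 out of the numerator and denominator: v_3(378) = 3. Step 2 — apply |x|_p = p^{-v_p(x)} = 3^{-3} = 1/27.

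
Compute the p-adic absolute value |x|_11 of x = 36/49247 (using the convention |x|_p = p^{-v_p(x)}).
|36/49247|_11 = 1331

Step 1 — compute v_11(x) by factoring powers of 11 out of the numerator and denominator: v_11(36/49247) = -3. Step 2 — apply |x|_p = p^{-v_p(x)} = 11^{3} = 1331.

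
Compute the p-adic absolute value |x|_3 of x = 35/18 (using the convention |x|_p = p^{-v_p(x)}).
|35/18|_3 = 9

Step 1 — compute v_3(x) by factoring powers of 3 out of the numerator and denominator: v_3(35/18) = -2. Step 2 — apply |x|_p = p^{-v_p(x)} = 3^{2} = 9.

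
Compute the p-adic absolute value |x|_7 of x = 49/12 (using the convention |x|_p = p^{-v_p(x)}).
|49/12|_7 = 1/49

Step 1 — compute v_7(x) by factoring powers of 7 out of the numerator and denominator: v_7(49/12) = 2. Step 2 — apply |x|_p = p^{-v_p(x)} = 7^{-2} = 1/49.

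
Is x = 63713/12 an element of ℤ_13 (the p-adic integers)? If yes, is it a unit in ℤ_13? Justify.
x ∈ ℤ_13 but not a unit; v_13(x) = 3 > 0

ℤ_13 = {x ∈ ℚ_13 : v_13(x) ≥ 0} and ℤ_13^× = {x ∈ ℤ_13 : v_13(x) = 0}. Here v_13(63713/12) = v_13(num) − v_13(den) = 3; compare against these criteria.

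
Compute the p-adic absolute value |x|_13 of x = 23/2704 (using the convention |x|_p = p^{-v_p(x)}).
|23/2704|_13 = 169

Step 1 — compute v_13(x) by factoring powers of 13 out of the numerator and denominator: v_13(23/2704) = -2. Step 2 — apply |x|_p = p^{-v_p(x)} = 13^{2} = 169.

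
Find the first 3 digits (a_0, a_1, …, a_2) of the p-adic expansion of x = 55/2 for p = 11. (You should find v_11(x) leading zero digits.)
(a_0, …, a_2) = (0, 8, 5)

v_11(55/2) = 1, so a_0 = ... = a_0 = 0. Factor out: x = 11^1 · u with u = 5/2 a unit in ℤ_11. Expand u iteratively via a_{v+i} = u_i mod 11, u_{i+1} = (u_i − a_{v+i})/11:
  u_0 = 5/2;  a_1 = 8;  u_1 = (u_0 − 8)/11 = -1/2
  u_1 = -1/2;  a_2 = 5;  u_2 = (u_1 − 5)/11 = -1/2
Digits: (0, 8, 5).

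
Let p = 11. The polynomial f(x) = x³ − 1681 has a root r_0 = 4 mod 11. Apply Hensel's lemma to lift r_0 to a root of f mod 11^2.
r_1 = 15 (mod 121)

Hensel: r_{i+1} = r_i − f(r_i)/f′(r_i) mod 11^{i+2}, where f′(x) = 3x². Iterate:
  r_0 = 4 (mod 11)
  r_1 = 15 (mod 121)
Final: r = 15 with f(r) ≡ 0 mod 11^2.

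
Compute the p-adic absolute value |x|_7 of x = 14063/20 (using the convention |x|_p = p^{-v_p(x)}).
|14063/20|_7 = 1/343

Step 1 — compute v_7(x) by factoring powers of 7 out of the numerator and denominator: v_7(14063/20) = 3. Step 2 — apply |x|_p = p^{-v_p(x)} = 7^{-3} = 1/343.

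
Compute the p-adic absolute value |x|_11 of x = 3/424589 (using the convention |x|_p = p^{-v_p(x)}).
|3/424589|_11 = 14641

Step 1 — compute v_11(x) by factoring powers of 11 out of the numerator and denominator: v_11(3/424589) = -4. Step 2 — apply |x|_p = p^{-v_p(x)} = 11^{4} = 14641.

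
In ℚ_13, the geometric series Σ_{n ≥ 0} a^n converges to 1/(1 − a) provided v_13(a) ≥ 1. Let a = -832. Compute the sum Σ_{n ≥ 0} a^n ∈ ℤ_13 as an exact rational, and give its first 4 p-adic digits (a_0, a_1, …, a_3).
Σ a^n = 1/(1 − a) = 1/833;  first 4 digits = (1, 1, 9, 3)

v_13(a) = 1 ≥ 1, so the series converges in ℤ_13 to 1/(1 − a) = 1/(1 − (-832)) = 1/833. Expand this rational in ℤ_13: compute digits iteratively via d_i = x_i mod 13, x_{i+1} = (x_i − d_i)/13. The first 4 digits are (1, 1, 9, 3).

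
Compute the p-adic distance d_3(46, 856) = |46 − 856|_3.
d_3(46, 856) = 1/81

Step 1 — x − y = 46 − 856 = -810. Step 2 — v_3(-810) = 4 (factor: -810 = −(3^4 · 10); the sign does not affect v_p). Step 3 — |x − y|_3 = 3^{-4} = 1/81.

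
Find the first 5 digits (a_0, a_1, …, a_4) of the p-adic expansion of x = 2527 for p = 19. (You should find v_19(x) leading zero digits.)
(a_0, …, a_4) = (0, 0, 7, 0, 0)

v_19(2527) = 2, so a_0 = ... = a_1 = 0. Factor out: x = 19^2 · u with u = 7 a unit in ℤ_19. Expand u iteratively via a_{v+i} = u_i mod 19, u_{i+1} = (u_i − a_{v+i})/19:
  u_0 = 7;  a_2 = 7;  u_1 = (u_0 − 7)/19 = 0
  u_1 = 0;  a_3 = 0;  u_2 = (u_1 − 0)/19 = 0
  u_2 = 0;  a_4 = 0;  u_3 = (u_2 − 0)/19 = 0
Digits: (0, 0, 7, 0, 0).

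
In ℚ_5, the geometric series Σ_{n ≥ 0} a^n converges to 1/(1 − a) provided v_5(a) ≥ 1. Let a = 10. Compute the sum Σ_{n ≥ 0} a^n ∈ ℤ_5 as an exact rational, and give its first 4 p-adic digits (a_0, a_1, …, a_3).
Σ a^n = 1/(1 − a) = -1/9;  first 4 digits = (1, 2, 4, 3)

v_5(a) = 1 ≥ 1, so the series converges in ℤ_5 to 1/(1 − a) = 1/(1 − 10) = -1/9. Expand this rational in ℤ_5: compute digits iteratively via d_i = x_i mod 5, x_{i+1} = (x_i − d_i)/5. The first 4 digits are (1, 2, 4, 3).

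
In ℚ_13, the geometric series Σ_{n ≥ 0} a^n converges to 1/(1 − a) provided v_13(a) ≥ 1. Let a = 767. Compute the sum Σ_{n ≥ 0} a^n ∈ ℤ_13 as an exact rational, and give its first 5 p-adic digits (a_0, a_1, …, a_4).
Σ a^n = 1/(1 − a) = -1/766;  first 5 digits = (1, 7, 1, 0, 7)

v_13(a) = 1 ≥ 1, so the series converges in ℤ_13 to 1/(1 − a) = 1/(1 − 767) = -1/766. Expand this rational in ℤ_13: compute digits iteratively via d_i = x_i mod 13, x_{i+1} = (x_i − d_i)/13. The first 5 digits are (1, 7, 1, 0, 7).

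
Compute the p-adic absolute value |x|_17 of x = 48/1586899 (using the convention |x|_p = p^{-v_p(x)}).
|48/1586899|_17 = 83521

Step 1 — compute v_17(x) by factoring powers of 17 out of the numerator and denominator: v_17(48/1586899) = -4. Step 2 — apply |x|_p = p^{-v_p(x)} = 17^{4} = 83521.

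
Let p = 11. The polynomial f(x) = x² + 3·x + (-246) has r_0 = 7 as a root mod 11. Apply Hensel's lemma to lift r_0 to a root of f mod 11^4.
r_3 = 5804 (mod 14641)

Hensel: r_{i+1} = r_i − f(r_i)·(f′(r_i))^{-1} mod 11^{i+2}, f′(x) = 2x + 3. Iterate:
  r_0 = 7 (mod 11)
  r_1 = 117 (mod 121)
  r_2 = 480 (mod 1331)
  r_3 = 5804 (mod 14641)
Final: r = 5804 satisfies f(r) ≡ 0 mod 11^4.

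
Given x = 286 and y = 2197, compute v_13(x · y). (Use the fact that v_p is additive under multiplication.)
v_13(628342) = 4

v_p(x) = 1 (factor: 286 = 13^1 · 22); v_p(y) = 3 (factor: 2197 = 13^3 · 1). Additivity: v_p(xy) = v_p(x) + v_p(y) = 1 + 3 = 4. (Direct check: xy = 628342 = 13^4 · (22).)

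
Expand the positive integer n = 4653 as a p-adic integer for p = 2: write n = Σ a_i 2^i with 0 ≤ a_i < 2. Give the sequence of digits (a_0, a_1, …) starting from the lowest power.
(a_0, a_1, …) = (1, 0, 1, 1, 0, 1, 0, 0, 0, 1, 0, 0, 1)

Repeated division by 2 gives the digits low-to-high: 4653 = 1 + 1·2^2 + 1·2^3 + 1·2^5 + 1·2^9 + 1·2^12. Digit sequence: (1, 0, 1, 1, 0, 1, 0, 0, 0, 1, 0, 0, 1).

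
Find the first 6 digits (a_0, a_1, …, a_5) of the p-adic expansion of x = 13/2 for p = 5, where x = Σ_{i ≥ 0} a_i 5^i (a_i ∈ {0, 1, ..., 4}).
(a_0, …, a_5) = (4, 3, 2, 2, 2, 2)

v_5(13/2) = 0 (numerator and denominator both coprime to 5), so x ∈ ℤ_5^×. Compute digits iteratively via a_i = x_i mod 5, x_{i+1} = (x_i − a_i)/5, with x_0 = x:
  x_0 = 13/2;  a_0 = 4;  x_1 = (x_0 − 4)/5 = 1/2
  x_1 = 1/2;  a_1 = 3;  x_2 = (x_1 − 3)/5 = -1/2
  x_2 = -1/2;  a_2 = 2;  x_3 = (x_2 − 2)/5 = -1/2
  x_3 = -1/2;  a_3 = 2;  x_4 = (x_3 − 2)/5 = -1/2
  x_4 = -1/2;  a_4 = 2;  x_5 = (x_4 − 2)/5 = -1/2
  x_5 = -1/2;  a_5 = 2;  x_6 = (x_5 − 2)/5 = -1/2
Digits: (4, 3, 2, 2, 2, 2).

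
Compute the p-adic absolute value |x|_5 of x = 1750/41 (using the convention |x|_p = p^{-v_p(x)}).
|1750/41|_5 = 1/125

Step 1 — compute v_5(x) by factoring powers of 5 out of the numerator and denominator: v_5(1750/41) = 3. Step 2 — apply |x|_p = p^{-v_p(x)} = 5^{-3} = 1/125.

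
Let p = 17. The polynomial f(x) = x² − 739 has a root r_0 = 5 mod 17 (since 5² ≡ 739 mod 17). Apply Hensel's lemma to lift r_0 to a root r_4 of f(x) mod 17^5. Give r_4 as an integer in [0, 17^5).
r_4 = 1050418 (mod 1419857)

Hensel's recurrence: r_{i+1} = r_i − f(r_i)·(f′(r_i))^{-1} mod 17^{i+2}, with f′(x) = 2x. Iterate:
  r_0 = 5 (mod 17)
  r_1 = 192 (mod 289)
  r_2 = 3949 (mod 4913)
  r_3 = 48166 (mod 83521)
  r_4 = 1050418 (mod 1419857)
Final: r_4 = 1050418, and one checks f(r_4) ≡ 0 mod 17^5.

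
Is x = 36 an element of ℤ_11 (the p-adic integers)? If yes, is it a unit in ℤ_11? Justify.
x ∈ ℤ_11^× (unit); v_11(x) = 0

ℤ_11 = {x ∈ ℚ_11 : v_11(x) ≥ 0} and ℤ_11^× = {x ∈ ℤ_11 : v_11(x) = 0}. Here v_11(36) = v_11(num) − v_11(den) = 0; compare against these criteria.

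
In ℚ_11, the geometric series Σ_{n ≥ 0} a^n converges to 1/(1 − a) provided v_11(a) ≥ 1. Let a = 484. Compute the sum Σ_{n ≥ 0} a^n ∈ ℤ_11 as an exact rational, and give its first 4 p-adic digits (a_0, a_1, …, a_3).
Σ a^n = 1/(1 − a) = -1/483;  first 4 digits = (1, 0, 4, 0)

v_11(a) = 2 ≥ 1, so the series converges in ℤ_11 to 1/(1 − a) = 1/(1 − 484) = -1/483. Expand this rational in ℤ_11: compute digits iteratively via d_i = x_i mod 11, x_{i+1} = (x_i − d_i)/11. The first 4 digits are (1, 0, 4, 0).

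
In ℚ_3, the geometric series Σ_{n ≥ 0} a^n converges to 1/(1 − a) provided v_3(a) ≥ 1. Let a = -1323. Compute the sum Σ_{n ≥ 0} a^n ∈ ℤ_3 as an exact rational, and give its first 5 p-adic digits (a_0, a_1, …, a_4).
Σ a^n = 1/(1 − a) = 1/1324;  first 5 digits = (1, 0, 0, 2, 1)

v_3(a) = 3 ≥ 1, so the series converges in ℤ_3 to 1/(1 − a) = 1/(1 − (-1323)) = 1/1324. Expand this rational in ℤ_3: compute digits iteratively via d_i = x_i mod 3, x_{i+1} = (x_i − d_i)/3. The first 5 digits are (1, 0, 0, 2, 1).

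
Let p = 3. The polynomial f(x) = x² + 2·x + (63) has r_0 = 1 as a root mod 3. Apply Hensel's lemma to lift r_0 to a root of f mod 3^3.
r_2 = 16 (mod 27)

Hensel: r_{i+1} = r_i − f(r_i)·(f′(r_i))^{-1} mod 3^{i+2}, f′(x) = 2x + 2. Iterate:
  r_0 = 1 (mod 3)
  r_1 = 7 (mod 9)
  r_2 = 16 (mod 27)
Final: r = 16 satisfies f(r) ≡ 0 mod 3^3.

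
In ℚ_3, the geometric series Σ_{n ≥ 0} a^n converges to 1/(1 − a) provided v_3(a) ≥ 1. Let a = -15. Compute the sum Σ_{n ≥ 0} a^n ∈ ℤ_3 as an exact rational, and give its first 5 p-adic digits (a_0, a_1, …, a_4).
Σ a^n = 1/(1 − a) = 1/16;  first 5 digits = (1, 1, 2, 2, 0)

v_3(a) = 1 ≥ 1, so the series converges in ℤ_3 to 1/(1 − a) = 1/(1 − (-15)) = 1/16. Expand this rational in ℤ_3: compute digits iteratively via d_i = x_i mod 3, x_{i+1} = (x_i − d_i)/3. The first 5 digits are (1, 1, 2, 2, 0).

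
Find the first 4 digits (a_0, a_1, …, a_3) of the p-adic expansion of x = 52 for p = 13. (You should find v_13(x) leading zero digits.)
(a_0, …, a_3) = (0, 4, 0, 0)

v_13(52) = 1, so a_0 = ... = a_0 = 0. Factor out: x = 13^1 · u with u = 4 a unit in ℤ_13. Expand u iteratively via a_{v+i} = u_i mod 13, u_{i+1} = (u_i − a_{v+i})/13:
  u_0 = 4;  a_1 = 4;  u_1 = (u_0 − 4)/13 = 0
  u_1 = 0;  a_2 = 0;  u_2 = (u_1 − 0)/13 = 0
  u_2 = 0;  a_3 = 0;  u_3 = (u_2 − 0)/13 = 0
Digits: (0, 4, 0, 0).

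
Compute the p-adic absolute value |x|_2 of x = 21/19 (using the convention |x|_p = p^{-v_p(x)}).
|21/19|_2 = 1

Step 1 — compute v_2(x) by factoring powers of 2 out of the numerator and denominator: v_2(21/19) = 0. Step 2 — apply |x|_p = p^{-v_p(x)} = 2^{0} = 1.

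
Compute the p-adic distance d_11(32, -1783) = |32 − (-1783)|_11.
d_11(32, -1783) = 1/121

Step 1 — x − y = 32 − (-1783) = 1815. Step 2 — v_11(1815) = 2 (factor: 1815 = (11^2 · 15); the sign does not affect v_p). Step 3 — |x − y|_11 = 11^{-2} = 1/121.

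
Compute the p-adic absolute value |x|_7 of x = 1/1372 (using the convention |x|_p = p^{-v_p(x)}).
|1/1372|_7 = 343

Step 1 — compute v_7(x) by factoring powers of 7 out of the numerator and denominator: v_7(1/1372) = -3. Step 2 — apply |x|_p = p^{-v_p(x)} = 7^{3} = 343.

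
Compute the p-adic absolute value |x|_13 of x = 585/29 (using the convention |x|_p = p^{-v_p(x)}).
|585/29|_13 = 1/13

Step 1 — compute v_13(x) by factoring powers of 13 out of the numerator and denominator: v_13(585/29) = 1. Step 2 — apply |x|_p = p^{-v_p(x)} = 13^{-1} = 1/13.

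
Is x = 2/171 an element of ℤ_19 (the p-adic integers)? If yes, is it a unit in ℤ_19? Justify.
x ∉ ℤ_19 (v_19(x) = -1 < 0)

ℤ_19 = {x ∈ ℚ_19 : v_19(x) ≥ 0} and ℤ_19^× = {x ∈ ℤ_19 : v_19(x) = 0}. Here v_19(2/171) = v_19(num) − v_19(den) = -1; compare against these criteria.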